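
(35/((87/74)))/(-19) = -2590/1653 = -1.57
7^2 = 49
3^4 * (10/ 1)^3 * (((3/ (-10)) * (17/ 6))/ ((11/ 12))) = -826200/ 11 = -75109.09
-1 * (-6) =6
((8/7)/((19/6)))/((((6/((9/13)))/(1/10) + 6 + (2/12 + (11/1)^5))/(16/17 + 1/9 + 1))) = 10048/2186077243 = 0.00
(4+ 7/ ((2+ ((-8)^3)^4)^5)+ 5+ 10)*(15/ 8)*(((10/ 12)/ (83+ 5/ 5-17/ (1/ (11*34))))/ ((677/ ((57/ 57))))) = -727935382017225747419401150338381081749212422439803304975/ 104148347932544078407154915276125405236803916324655820043162624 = -0.00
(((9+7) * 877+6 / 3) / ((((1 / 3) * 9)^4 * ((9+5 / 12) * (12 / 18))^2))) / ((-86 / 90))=-2526120 / 549067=-4.60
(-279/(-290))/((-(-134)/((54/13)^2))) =203391/1641835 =0.12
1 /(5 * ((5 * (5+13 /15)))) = 3 /440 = 0.01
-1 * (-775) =775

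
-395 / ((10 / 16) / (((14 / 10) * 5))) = -4424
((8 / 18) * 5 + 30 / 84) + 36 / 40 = 1096 / 315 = 3.48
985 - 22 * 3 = 919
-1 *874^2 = -763876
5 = 5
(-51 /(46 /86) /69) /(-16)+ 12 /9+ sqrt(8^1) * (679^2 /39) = 36049 /25392+ 922082 * sqrt(2) /39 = 33437.85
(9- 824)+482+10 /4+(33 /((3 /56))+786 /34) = 10493 /34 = 308.62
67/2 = 33.50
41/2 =20.50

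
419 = 419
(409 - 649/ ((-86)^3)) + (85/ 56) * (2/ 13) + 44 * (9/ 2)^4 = 1068021088367/ 57881096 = 18451.98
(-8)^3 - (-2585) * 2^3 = 20168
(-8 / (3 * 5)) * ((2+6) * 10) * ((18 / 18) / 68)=-32 / 51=-0.63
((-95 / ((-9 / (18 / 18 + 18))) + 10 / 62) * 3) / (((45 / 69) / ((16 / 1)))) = 4121600 / 279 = 14772.76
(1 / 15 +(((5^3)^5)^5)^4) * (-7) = -51545481385626128807505605527355894251239762881244220433671265730464605174578016492831027782391985498910427501433884724388263145409459548479478905653144116248657607376828550249658889015336171723902225494384765632 / 15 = -3436365425708408587167040000000000000000000000000000000000000000000000000000000000000000000000000000000000000000000000000000000000000000000000000000000000000000000000000000000000000000000000000000000000000000000.00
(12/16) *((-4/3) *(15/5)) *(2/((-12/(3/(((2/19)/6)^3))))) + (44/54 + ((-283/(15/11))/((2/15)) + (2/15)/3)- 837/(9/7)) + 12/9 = 37203866/135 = 275584.19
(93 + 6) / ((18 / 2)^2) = 11 / 9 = 1.22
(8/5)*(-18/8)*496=-8928/5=-1785.60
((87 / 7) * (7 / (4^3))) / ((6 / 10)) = 145 / 64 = 2.27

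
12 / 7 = 1.71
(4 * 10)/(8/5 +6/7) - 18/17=11126/731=15.22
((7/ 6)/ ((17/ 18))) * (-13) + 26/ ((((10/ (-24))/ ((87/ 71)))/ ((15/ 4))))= -365469/ 1207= -302.79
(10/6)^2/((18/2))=0.31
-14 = -14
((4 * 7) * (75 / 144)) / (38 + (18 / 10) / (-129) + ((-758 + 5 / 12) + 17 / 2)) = -37625 / 1834631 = -0.02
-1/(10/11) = -11/10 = -1.10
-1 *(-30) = 30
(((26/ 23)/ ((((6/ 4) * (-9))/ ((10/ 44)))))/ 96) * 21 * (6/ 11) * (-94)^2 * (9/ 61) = -2.96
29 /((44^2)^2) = 29 /3748096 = 0.00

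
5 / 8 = 0.62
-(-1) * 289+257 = 546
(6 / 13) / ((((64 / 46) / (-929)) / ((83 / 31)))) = -5320383 / 6448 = -825.12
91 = 91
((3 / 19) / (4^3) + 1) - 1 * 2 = -1213 / 1216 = -1.00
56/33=1.70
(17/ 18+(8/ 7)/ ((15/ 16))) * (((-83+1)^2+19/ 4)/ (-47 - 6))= -1048147/ 3816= -274.67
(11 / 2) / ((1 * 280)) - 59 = -33029 / 560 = -58.98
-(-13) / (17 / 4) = 52 / 17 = 3.06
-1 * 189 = -189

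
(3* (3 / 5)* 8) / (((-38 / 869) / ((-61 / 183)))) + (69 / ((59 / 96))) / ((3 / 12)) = 3132372 / 5605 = 558.85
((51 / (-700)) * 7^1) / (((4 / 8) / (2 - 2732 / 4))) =34731 / 50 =694.62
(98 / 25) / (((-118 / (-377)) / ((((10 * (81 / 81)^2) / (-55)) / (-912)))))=18473 / 7398600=0.00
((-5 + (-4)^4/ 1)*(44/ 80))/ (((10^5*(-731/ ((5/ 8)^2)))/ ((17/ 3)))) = -2761/ 660480000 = -0.00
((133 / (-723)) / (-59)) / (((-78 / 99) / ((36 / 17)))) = -26334 / 3142399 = -0.01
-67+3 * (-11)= -100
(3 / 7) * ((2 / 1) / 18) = 1 / 21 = 0.05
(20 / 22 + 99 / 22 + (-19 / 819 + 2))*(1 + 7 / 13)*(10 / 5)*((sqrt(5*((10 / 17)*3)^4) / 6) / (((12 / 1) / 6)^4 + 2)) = 66539500*sqrt(5) / 101540439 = 1.47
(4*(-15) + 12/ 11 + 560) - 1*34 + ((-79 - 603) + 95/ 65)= -30523/ 143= -213.45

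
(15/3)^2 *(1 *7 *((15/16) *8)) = 2625/2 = 1312.50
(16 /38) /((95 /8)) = 64 /1805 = 0.04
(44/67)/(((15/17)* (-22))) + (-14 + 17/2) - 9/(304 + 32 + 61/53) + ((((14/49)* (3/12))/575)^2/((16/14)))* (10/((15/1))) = -739547076673777/132999503070000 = -5.56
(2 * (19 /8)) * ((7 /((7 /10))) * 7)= 665 /2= 332.50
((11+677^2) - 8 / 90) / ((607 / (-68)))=-51346.15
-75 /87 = -25 /29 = -0.86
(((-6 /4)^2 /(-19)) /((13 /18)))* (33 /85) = -2673 /41990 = -0.06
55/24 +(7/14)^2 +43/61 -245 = -353927/1464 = -241.75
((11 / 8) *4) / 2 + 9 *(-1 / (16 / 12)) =-4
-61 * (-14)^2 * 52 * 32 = -19894784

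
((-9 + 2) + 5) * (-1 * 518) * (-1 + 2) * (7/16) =1813/4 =453.25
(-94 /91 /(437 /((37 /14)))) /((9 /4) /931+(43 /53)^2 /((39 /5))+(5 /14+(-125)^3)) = 0.00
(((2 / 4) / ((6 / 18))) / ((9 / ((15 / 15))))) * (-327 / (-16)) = 109 / 32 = 3.41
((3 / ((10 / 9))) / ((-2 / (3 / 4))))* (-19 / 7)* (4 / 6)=513 / 280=1.83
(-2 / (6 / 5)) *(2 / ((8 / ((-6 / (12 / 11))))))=55 / 24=2.29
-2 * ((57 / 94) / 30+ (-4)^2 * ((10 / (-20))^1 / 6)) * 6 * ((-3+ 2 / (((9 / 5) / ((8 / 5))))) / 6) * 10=-40733 / 1269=-32.10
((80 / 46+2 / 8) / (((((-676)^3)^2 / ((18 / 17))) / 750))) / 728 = 617625 / 27163661655834508034048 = 0.00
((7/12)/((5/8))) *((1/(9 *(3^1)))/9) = 14/3645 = 0.00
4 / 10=2 / 5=0.40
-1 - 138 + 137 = -2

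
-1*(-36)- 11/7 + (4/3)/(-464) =83861/2436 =34.43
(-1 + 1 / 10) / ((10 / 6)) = -27 / 50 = -0.54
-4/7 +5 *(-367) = -12849/7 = -1835.57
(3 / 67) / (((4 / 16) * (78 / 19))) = 38 / 871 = 0.04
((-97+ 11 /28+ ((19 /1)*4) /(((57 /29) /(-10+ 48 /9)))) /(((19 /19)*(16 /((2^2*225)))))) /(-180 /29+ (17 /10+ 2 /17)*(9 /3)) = 4302472625 /208152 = 20669.86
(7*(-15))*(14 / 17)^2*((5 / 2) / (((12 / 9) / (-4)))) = 154350 / 289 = 534.08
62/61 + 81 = 5003/61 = 82.02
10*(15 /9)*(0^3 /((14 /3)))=0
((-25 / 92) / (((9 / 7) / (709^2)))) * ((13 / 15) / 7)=-32674265 / 2484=-13153.89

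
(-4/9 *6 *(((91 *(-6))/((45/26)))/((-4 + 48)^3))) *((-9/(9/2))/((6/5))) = -1183/71874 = -0.02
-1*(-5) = 5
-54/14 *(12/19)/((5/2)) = -648/665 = -0.97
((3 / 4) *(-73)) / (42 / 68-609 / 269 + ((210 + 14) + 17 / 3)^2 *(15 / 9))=-0.00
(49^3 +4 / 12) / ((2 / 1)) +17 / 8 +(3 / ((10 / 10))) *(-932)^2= 63952771 / 24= 2664698.79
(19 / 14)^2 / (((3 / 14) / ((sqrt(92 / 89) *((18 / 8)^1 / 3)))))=361 *sqrt(2047) / 2492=6.55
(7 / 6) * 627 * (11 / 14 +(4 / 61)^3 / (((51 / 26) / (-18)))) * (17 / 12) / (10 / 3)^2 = 26525655717 / 363169600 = 73.04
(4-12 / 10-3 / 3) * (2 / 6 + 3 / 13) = 66 / 65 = 1.02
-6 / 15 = -2 / 5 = -0.40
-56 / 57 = -0.98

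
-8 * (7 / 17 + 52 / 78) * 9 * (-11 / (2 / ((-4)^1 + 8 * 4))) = 203280 / 17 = 11957.65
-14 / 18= -7 / 9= -0.78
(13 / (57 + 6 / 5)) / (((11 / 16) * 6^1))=520 / 9603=0.05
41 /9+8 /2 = 77 /9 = 8.56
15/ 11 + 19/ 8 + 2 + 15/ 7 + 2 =6087/ 616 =9.88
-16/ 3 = -5.33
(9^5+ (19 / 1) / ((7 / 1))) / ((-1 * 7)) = -413362 / 49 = -8435.96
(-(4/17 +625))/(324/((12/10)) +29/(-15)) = -159435/68357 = -2.33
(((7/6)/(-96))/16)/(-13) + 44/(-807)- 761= -761.05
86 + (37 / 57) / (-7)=85.91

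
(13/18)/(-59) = -13/1062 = -0.01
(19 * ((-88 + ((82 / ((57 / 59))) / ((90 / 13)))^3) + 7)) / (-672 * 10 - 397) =-29731439869498 / 6321286483875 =-4.70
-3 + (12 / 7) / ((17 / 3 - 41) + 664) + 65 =409280 / 6601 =62.00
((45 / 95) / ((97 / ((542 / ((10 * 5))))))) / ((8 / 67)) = 163413 / 368600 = 0.44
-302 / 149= -2.03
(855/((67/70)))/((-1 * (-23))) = 59850/1541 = 38.84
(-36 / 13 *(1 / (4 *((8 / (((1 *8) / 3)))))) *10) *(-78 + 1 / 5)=2334 / 13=179.54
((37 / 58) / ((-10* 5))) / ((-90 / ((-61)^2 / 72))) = 137677 / 18792000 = 0.01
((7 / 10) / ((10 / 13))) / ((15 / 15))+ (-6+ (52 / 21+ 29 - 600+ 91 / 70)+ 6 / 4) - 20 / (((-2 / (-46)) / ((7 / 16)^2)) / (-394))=573210203 / 16800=34119.65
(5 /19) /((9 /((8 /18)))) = 0.01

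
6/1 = 6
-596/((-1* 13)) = 596/13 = 45.85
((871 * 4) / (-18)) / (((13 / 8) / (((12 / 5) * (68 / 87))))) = -291584 / 1305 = -223.44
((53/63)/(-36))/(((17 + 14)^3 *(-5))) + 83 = 28039885073/337829940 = 83.00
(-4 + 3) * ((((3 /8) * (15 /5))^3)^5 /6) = -68630377364883 /70368744177664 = -0.98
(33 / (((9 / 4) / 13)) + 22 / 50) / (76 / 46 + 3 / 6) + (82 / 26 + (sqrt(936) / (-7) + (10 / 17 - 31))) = 9180098 / 149175 - 6*sqrt(26) / 7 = 57.17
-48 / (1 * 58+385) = -48 / 443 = -0.11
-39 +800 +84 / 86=32765 / 43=761.98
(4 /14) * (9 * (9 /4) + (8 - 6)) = 89 /14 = 6.36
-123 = -123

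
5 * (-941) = -4705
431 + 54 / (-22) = 4714 / 11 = 428.55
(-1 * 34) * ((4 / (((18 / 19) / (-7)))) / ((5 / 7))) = 63308 / 45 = 1406.84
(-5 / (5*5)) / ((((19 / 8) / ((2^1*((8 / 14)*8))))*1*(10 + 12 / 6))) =-128 / 1995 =-0.06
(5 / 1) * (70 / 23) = 15.22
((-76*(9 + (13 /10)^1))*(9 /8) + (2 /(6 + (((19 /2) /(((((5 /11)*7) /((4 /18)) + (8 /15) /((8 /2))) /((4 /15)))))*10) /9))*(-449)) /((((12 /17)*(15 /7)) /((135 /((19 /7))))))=-33723.70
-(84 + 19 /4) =-355 /4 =-88.75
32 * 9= 288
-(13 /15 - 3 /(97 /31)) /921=134 /1340055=0.00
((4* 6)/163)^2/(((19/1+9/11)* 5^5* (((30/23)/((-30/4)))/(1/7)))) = -18216/63350459375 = -0.00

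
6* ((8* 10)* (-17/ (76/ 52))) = -106080/ 19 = -5583.16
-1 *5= -5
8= 8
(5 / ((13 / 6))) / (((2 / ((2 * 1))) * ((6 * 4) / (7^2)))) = 4.71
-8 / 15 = -0.53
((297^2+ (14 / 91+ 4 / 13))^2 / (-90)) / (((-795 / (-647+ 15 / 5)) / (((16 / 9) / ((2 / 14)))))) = -5269245478569184 / 6045975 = -871529485.08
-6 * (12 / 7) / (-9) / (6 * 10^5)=1 / 525000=0.00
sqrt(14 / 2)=sqrt(7)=2.65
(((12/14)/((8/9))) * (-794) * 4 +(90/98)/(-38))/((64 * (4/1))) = -5702553/476672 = -11.96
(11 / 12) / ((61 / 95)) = 1.43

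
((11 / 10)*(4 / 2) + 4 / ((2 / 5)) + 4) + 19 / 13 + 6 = 1538 / 65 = 23.66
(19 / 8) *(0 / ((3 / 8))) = 0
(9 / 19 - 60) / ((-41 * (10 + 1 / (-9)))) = 10179 / 69331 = 0.15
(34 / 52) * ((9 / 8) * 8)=153 / 26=5.88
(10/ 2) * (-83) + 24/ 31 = -414.23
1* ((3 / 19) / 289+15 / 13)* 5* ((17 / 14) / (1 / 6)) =176580 / 4199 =42.05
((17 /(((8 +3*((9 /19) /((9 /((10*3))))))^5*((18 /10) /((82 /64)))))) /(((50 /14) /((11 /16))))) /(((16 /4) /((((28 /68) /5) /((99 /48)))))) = 4974482891 /71711791536844800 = 0.00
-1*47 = -47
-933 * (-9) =8397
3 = 3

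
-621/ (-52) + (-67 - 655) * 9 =-337275/ 52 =-6486.06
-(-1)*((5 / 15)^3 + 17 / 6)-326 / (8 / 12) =-26251 / 54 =-486.13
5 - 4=1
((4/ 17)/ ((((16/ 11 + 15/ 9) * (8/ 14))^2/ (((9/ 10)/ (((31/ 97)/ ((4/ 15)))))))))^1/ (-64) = -15528051/ 17891017600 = -0.00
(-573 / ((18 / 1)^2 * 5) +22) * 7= 81823 / 540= 151.52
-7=-7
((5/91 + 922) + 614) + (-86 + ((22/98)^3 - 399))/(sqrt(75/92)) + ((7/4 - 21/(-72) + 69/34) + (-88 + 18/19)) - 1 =1024339037/705432 - 38038956 * sqrt(69)/588245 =914.92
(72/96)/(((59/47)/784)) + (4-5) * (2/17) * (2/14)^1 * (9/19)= 62483934/133399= 468.40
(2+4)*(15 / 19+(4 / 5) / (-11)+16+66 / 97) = 10580778 / 101365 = 104.38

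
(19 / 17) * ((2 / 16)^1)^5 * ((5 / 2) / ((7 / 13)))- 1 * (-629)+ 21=5069210835 / 7798784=650.00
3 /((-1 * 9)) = -1 /3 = -0.33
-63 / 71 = -0.89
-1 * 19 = -19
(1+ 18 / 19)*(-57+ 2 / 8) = -8399 / 76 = -110.51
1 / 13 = 0.08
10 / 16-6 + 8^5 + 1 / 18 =2358913 / 72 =32762.68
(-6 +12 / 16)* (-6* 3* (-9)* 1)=-1701 / 2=-850.50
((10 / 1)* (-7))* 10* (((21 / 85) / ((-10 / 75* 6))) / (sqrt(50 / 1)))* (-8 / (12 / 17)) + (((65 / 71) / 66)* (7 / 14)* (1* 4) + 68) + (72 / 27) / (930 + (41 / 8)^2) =9755166061 / 143393943 - 245* sqrt(2) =-278.45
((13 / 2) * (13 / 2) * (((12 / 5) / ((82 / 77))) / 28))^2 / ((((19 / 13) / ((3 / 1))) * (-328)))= -1213014231 / 16761587200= -0.07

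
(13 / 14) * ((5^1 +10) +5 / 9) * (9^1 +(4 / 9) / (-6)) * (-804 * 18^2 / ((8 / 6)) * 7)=-176325240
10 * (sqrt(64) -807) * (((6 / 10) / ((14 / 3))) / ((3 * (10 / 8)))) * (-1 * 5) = 9588 / 7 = 1369.71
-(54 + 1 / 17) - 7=-1038 / 17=-61.06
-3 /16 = -0.19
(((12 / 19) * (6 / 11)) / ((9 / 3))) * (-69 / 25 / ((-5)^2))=-1656 / 130625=-0.01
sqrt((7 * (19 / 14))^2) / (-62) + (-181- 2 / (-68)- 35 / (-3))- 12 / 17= -1076111 / 6324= -170.16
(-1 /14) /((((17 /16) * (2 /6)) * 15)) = -8 /595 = -0.01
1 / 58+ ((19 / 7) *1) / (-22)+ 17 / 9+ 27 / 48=754121 / 321552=2.35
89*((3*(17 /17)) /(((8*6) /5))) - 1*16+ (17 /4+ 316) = 5313 /16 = 332.06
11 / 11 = 1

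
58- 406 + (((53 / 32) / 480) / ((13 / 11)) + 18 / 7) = -482822159 / 1397760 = -345.43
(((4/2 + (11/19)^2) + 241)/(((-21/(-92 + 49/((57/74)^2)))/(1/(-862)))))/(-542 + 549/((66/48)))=7388207464/8333417396115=0.00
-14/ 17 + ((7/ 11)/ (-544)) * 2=-2471/ 2992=-0.83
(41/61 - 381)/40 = -580/61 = -9.51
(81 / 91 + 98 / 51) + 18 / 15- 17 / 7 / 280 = 4.00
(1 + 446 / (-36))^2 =42025 / 324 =129.71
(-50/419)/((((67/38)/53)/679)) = -68375300/28073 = -2435.62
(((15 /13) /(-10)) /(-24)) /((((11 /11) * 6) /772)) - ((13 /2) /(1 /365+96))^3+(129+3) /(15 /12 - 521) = 51350631266559197 /140952689756165196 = 0.36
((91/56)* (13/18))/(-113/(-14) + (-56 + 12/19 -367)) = -22477/7934616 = -0.00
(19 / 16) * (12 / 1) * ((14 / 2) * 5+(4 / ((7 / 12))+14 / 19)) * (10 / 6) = 28325 / 28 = 1011.61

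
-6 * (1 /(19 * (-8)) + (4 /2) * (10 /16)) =-567 /76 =-7.46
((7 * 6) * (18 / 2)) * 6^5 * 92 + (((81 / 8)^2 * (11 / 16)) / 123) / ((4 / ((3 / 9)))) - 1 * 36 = 270418140.05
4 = 4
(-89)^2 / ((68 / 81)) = 641601 / 68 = 9435.31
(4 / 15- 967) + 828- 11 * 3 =-2576 / 15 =-171.73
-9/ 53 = -0.17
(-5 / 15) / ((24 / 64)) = -8 / 9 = -0.89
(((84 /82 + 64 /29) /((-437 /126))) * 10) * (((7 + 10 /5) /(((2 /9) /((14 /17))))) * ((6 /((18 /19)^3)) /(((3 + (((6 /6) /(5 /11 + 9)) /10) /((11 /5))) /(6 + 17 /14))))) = -17996566224 /3418375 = -5264.66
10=10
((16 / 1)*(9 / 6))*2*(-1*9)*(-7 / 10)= 1512 / 5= 302.40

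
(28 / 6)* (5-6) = -14 / 3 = -4.67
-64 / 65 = -0.98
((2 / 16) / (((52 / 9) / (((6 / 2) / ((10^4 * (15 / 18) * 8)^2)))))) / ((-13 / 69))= -16767 / 216320000000000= -0.00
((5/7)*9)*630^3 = 1607445000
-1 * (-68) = 68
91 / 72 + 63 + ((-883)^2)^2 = 43769875448539 / 72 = 607914936785.26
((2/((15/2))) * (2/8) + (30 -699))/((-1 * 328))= 5017/2460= 2.04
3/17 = 0.18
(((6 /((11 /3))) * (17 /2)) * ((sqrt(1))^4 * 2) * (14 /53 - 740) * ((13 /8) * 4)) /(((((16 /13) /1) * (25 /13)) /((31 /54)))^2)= -118908146764823 /15111360000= -7868.79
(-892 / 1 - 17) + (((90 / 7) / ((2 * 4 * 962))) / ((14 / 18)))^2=-32316637579911 / 35551856704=-909.00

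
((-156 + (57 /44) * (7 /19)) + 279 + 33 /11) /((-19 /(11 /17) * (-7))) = 795 /1292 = 0.62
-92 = -92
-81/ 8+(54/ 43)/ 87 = -100863/ 9976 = -10.11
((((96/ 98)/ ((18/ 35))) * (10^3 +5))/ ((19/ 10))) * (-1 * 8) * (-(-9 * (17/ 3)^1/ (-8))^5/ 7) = 2889586477125/ 238336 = 12124003.41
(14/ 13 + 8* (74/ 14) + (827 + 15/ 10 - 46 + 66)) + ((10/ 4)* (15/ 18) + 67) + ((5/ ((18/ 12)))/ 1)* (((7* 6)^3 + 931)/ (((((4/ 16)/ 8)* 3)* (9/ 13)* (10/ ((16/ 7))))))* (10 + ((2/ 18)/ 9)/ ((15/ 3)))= 8809598.59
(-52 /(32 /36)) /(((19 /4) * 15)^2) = -104 /9025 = -0.01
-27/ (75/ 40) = -72/ 5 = -14.40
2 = 2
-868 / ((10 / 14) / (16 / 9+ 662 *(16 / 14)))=-41469568 / 45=-921545.96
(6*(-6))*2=-72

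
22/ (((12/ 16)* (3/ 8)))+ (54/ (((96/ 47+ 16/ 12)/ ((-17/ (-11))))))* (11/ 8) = 113111/ 1008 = 112.21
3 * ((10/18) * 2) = 10/3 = 3.33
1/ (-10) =-1/ 10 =-0.10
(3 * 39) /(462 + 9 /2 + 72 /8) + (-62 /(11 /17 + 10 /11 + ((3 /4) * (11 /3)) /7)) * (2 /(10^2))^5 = 31093346511457 /126366601562500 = 0.25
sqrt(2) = 1.41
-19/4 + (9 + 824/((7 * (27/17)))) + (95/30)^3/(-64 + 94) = 3602713/45360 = 79.42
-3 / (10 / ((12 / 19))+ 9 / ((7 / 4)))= -126 / 881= -0.14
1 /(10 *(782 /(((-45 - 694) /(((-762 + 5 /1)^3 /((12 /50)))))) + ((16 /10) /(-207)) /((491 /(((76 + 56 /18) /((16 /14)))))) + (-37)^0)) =675987687 /12929373966971683768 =0.00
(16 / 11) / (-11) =-0.13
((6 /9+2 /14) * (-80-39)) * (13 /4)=-3757 /12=-313.08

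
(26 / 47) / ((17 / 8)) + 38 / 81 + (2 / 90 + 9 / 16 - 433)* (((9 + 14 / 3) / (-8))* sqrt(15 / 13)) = 47210 / 64719 + 12764899* sqrt(195) / 224640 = 794.23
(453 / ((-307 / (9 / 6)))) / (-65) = 1359 / 39910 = 0.03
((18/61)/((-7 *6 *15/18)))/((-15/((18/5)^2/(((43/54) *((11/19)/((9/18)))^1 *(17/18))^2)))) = 0.01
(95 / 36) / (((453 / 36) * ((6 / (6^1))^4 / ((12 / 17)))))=380 / 2567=0.15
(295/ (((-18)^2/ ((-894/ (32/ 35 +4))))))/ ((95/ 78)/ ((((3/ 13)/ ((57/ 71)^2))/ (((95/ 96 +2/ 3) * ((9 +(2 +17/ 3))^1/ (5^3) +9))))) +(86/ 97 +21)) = -6018035529800/ 2664766890333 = -2.26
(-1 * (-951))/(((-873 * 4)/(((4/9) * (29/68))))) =-9193/178092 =-0.05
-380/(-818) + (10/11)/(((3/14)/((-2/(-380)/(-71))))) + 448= 8165391448/18207453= 448.46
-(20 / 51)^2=-400 / 2601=-0.15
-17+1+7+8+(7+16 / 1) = 22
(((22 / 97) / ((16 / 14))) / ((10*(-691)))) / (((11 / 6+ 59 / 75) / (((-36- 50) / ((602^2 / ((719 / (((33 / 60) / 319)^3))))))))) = 964463005000 / 2642941637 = 364.92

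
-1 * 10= -10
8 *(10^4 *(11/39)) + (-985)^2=38718775/39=992789.10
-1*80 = -80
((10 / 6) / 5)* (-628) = -628 / 3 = -209.33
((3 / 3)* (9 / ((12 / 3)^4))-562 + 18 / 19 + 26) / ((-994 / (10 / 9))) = 13011625 / 21756672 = 0.60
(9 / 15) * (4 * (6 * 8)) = 115.20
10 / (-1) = -10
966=966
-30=-30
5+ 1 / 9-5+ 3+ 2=46 / 9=5.11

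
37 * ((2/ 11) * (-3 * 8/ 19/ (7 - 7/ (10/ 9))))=-12.14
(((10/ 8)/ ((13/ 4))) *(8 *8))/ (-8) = -40/ 13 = -3.08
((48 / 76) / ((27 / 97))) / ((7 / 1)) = 388 / 1197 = 0.32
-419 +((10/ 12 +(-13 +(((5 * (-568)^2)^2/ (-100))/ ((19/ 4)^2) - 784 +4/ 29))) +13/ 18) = -108666154585718/ 94221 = -1153311412.38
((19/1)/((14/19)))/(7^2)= 361/686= 0.53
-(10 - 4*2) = -2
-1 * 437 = -437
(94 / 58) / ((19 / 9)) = 423 / 551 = 0.77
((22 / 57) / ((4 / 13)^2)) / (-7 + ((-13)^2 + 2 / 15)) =0.03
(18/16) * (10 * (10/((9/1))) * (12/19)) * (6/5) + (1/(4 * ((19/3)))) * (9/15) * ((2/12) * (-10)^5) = -7320/19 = -385.26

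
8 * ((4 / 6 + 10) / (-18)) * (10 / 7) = -1280 / 189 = -6.77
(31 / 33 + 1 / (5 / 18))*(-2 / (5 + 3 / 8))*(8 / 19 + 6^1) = -1462048 / 134805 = -10.85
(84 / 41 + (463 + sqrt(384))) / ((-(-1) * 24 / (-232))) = -552943 / 123 - 232 * sqrt(6) / 3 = -4684.90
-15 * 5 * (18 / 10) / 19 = -135 / 19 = -7.11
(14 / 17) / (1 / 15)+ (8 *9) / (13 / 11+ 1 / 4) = 7454 / 119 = 62.64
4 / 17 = 0.24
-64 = -64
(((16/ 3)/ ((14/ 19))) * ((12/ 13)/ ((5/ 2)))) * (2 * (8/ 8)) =2432/ 455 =5.35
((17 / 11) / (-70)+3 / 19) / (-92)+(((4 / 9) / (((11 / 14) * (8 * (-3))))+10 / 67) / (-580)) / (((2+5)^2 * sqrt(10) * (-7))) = -0.00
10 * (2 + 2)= 40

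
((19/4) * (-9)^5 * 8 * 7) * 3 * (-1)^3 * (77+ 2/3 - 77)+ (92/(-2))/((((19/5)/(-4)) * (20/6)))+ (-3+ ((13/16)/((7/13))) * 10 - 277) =33424301943/1064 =31413817.62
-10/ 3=-3.33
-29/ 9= -3.22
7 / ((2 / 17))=119 / 2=59.50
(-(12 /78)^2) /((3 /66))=-88 /169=-0.52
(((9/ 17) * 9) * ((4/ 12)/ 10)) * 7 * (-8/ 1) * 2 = -1512/ 85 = -17.79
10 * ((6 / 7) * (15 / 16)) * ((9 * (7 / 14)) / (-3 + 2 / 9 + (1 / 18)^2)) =-164025 / 12586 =-13.03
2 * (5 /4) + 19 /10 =22 /5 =4.40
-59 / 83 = -0.71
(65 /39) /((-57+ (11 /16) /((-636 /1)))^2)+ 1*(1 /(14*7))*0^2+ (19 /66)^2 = 122210187433249 /1465575685334244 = 0.08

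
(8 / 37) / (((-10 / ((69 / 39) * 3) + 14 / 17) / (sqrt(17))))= -2346 * sqrt(17) / 11507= -0.84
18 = 18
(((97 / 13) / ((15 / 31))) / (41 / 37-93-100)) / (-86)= 111259 / 119067000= 0.00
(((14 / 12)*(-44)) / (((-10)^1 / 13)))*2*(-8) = -16016 / 15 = -1067.73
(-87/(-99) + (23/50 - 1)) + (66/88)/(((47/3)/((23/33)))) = 57721/155100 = 0.37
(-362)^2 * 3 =393132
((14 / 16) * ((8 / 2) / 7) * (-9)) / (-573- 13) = 9 / 1172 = 0.01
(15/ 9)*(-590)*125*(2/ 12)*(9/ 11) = -184375/ 11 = -16761.36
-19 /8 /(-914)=19 /7312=0.00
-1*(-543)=543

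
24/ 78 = 4/ 13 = 0.31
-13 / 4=-3.25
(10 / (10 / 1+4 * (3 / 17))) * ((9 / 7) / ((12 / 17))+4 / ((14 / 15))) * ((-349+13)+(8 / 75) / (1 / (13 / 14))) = -42720303 / 22295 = -1916.14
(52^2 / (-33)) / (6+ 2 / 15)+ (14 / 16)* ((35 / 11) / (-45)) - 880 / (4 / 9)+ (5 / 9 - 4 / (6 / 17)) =-36508495 / 18216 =-2004.20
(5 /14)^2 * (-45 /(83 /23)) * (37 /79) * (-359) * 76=6530254875 /321293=20324.92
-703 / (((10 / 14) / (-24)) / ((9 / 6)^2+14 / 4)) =679098 / 5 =135819.60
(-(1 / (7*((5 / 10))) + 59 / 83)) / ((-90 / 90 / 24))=13896 / 581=23.92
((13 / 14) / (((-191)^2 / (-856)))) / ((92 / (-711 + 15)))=968136 / 5873441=0.16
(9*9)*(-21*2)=-3402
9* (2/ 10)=9/ 5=1.80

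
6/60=0.10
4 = 4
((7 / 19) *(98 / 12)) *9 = 1029 / 38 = 27.08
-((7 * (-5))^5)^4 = -7609583501588058567047119140625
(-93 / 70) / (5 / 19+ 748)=-589 / 331730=-0.00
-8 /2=-4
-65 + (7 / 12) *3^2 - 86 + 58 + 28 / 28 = -347 / 4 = -86.75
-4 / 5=-0.80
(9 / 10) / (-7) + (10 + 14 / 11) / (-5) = -367 / 154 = -2.38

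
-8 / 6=-4 / 3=-1.33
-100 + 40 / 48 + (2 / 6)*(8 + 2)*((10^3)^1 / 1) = 19405 / 6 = 3234.17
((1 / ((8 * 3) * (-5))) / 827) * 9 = -3 / 33080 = -0.00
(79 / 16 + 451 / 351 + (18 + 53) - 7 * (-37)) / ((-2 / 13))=-1888225 / 864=-2185.45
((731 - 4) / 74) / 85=727 / 6290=0.12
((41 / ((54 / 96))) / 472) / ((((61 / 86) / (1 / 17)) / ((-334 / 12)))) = -588842 / 1651941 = -0.36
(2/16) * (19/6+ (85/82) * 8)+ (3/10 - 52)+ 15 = -347033/9840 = -35.27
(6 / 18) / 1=1 / 3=0.33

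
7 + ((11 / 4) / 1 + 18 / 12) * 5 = 28.25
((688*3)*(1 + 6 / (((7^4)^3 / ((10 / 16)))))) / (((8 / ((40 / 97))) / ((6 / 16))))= 107131562964765 / 2685209716994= 39.90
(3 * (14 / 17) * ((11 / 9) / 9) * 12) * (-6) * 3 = -1232 / 17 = -72.47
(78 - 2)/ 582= 38/ 291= 0.13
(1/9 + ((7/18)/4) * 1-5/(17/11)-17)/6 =-8171/2448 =-3.34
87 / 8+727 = 5903 / 8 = 737.88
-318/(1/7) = -2226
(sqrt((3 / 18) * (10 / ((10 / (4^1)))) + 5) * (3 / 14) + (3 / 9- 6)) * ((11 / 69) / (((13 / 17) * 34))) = -187 / 5382 + 11 * sqrt(51) / 25116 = -0.03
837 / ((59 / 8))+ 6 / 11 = 74010 / 649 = 114.04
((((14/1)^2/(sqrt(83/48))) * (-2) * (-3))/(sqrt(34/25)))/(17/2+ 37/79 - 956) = -0.81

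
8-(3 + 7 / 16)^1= 73 / 16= 4.56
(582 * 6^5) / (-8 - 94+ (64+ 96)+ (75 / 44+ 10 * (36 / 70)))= 1393894656 / 19973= 69788.95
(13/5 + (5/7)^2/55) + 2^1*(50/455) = 99116/35035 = 2.83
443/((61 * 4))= 443/244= 1.82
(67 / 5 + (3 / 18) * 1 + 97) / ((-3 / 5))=-3317 / 18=-184.28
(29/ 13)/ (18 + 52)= 29/ 910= 0.03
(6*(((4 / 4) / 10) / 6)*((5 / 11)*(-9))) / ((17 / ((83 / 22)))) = -747 / 8228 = -0.09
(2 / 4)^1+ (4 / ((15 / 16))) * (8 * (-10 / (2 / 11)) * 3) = -5631.50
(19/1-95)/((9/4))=-33.78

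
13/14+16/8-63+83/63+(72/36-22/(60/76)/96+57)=-223/5040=-0.04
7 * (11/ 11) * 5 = 35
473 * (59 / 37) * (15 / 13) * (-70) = -29302350 / 481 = -60919.65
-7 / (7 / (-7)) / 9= 7 / 9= 0.78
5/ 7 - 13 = -86/ 7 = -12.29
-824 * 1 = -824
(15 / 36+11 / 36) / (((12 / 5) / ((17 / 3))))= 1105 / 648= 1.71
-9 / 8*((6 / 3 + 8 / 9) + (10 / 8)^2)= -641 / 128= -5.01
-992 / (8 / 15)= -1860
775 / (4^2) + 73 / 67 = 53093 / 1072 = 49.53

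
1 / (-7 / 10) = -10 / 7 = -1.43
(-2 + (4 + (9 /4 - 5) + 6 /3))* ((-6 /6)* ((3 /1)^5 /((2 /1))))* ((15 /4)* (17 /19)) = -309825 /608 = -509.58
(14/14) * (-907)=-907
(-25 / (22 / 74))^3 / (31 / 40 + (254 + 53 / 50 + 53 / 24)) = -237435937500 / 103036703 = -2304.38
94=94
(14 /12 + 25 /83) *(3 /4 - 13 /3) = -31433 /5976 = -5.26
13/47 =0.28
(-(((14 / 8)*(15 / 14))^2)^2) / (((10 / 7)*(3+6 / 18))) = -2.60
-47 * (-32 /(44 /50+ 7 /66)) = 2481600 /1627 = 1525.26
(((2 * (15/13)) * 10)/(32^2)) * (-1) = -75/3328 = -0.02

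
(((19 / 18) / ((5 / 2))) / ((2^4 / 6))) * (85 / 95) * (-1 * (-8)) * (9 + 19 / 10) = 1853 / 150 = 12.35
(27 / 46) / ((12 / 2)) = 9 / 92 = 0.10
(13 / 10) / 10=13 / 100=0.13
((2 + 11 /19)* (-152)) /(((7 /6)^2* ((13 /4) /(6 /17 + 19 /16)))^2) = -113763528 /2393209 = -47.54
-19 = -19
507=507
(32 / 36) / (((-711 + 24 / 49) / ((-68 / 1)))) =26656 / 313335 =0.09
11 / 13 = 0.85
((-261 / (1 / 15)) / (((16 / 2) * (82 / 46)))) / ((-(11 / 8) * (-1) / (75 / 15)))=-450225 / 451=-998.28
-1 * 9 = -9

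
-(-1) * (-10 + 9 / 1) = -1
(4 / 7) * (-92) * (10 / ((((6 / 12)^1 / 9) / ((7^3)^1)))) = -3245760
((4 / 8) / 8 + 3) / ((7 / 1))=7 / 16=0.44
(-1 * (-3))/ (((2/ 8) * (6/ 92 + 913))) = 0.01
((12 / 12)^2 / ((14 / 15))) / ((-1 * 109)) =-15 / 1526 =-0.01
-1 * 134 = -134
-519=-519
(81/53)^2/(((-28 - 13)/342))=-2243862/115169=-19.48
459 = 459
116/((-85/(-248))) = 28768/85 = 338.45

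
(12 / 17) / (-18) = -2 / 51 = -0.04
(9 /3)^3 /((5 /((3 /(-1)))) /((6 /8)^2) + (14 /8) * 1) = -2916 /131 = -22.26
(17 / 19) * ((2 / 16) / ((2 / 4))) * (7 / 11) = 119 / 836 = 0.14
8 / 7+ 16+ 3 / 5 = 621 / 35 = 17.74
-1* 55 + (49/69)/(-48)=-182209/3312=-55.01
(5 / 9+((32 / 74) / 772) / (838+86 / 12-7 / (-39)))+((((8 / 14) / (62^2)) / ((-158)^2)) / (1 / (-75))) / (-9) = 4251198961442303 / 7652148320216988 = 0.56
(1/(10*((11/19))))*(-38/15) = -361/825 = -0.44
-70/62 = -35/31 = -1.13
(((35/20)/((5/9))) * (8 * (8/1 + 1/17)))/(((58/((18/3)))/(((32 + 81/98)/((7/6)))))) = 71398098/120785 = 591.12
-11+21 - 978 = -968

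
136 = 136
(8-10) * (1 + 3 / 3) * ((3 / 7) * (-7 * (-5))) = -60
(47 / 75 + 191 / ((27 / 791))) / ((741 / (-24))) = -30219584 / 166725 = -181.25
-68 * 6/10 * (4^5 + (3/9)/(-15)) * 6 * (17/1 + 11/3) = -388538128/75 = -5180508.37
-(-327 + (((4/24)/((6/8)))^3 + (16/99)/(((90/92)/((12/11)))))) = 144137387/441045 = 326.81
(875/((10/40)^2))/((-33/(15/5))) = -14000/11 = -1272.73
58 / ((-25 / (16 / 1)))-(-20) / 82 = -37798 / 1025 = -36.88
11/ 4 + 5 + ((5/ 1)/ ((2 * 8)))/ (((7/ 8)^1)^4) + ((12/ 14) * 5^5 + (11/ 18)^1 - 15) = 230997241/ 86436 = 2672.47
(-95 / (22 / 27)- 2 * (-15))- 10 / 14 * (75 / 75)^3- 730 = -125865 / 154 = -817.31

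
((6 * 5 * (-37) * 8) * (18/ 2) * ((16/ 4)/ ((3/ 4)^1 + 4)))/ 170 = -127872/ 323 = -395.89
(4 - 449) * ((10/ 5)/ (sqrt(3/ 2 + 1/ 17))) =-890 * sqrt(1802)/ 53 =-712.84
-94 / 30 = -47 / 15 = -3.13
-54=-54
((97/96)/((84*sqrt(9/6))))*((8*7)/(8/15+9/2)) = 485*sqrt(6)/10872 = 0.11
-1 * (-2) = 2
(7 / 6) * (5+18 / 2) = 49 / 3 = 16.33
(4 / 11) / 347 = 4 / 3817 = 0.00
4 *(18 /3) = 24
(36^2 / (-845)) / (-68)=324 / 14365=0.02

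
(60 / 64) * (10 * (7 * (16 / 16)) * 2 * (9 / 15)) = 315 / 4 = 78.75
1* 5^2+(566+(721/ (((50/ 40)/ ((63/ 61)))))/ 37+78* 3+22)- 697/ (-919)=8959005598/ 10370915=863.86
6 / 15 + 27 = 137 / 5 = 27.40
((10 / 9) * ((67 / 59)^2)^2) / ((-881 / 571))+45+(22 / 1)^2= 50710492889291 / 96078555369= 527.80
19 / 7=2.71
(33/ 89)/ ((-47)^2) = 33/ 196601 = 0.00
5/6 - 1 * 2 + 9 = 47/6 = 7.83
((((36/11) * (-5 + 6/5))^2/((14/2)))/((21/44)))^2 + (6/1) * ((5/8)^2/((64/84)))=199523829091743/92966720000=2146.19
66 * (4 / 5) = 264 / 5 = 52.80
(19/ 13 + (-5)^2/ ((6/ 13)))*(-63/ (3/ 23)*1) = -698579/ 26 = -26868.42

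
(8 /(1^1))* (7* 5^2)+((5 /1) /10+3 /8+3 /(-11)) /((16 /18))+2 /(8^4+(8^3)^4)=529396089846699 /377957144576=1400.68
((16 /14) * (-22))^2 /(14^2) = 7744 /2401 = 3.23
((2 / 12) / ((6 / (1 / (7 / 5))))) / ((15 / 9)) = 1 / 84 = 0.01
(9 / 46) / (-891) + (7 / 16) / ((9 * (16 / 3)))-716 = -417359807 / 582912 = -715.99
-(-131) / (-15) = -131 / 15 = -8.73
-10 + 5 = -5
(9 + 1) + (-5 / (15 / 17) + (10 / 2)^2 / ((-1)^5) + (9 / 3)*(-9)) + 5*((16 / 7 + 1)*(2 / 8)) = -43.56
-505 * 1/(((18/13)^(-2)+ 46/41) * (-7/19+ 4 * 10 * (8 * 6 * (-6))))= 127459980/4778959871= 0.03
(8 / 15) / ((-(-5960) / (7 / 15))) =7 / 167625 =0.00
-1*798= -798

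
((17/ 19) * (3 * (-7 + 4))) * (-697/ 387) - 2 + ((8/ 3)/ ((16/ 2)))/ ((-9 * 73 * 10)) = 201336833/ 16103070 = 12.50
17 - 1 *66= -49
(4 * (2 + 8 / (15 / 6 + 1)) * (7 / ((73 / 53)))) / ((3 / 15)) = 435.62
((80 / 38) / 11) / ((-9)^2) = 40 / 16929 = 0.00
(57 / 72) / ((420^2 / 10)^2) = 19 / 7468070400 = 0.00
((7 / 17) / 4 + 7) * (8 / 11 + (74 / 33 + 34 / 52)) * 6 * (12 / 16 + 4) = 733.53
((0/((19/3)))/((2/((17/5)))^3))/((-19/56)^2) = 0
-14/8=-7/4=-1.75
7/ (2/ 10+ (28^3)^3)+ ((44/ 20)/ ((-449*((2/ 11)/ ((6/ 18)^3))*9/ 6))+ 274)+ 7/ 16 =14077799644554548514673/ 51297048609267043440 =274.44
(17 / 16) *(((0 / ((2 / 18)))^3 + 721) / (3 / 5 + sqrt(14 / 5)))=-183855 / 976 + 61285 *sqrt(70) / 976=336.98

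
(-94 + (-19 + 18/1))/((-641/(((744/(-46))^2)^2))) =10142.06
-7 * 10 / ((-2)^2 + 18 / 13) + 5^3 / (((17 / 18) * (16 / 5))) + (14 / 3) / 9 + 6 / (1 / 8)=282299 / 3672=76.88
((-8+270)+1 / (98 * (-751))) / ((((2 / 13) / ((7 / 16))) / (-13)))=-3258772075 / 336448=-9685.81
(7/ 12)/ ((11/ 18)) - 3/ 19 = 333/ 418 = 0.80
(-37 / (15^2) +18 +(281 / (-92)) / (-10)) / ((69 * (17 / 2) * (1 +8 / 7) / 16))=21029036 / 91054125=0.23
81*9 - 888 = -159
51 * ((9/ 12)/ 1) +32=281/ 4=70.25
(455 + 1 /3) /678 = 0.67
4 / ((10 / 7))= 14 / 5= 2.80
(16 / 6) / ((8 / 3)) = 1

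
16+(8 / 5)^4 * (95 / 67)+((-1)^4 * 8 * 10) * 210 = 140911824 / 8375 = 16825.29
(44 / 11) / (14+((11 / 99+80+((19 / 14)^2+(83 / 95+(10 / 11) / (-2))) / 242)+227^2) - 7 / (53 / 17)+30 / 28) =94572767520 / 1220507588671981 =0.00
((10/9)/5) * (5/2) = 5/9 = 0.56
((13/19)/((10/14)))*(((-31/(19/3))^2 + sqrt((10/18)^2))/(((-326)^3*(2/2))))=-3623893/5346826861140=-0.00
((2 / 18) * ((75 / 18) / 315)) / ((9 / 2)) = 0.00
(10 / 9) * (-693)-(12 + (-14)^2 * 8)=-2350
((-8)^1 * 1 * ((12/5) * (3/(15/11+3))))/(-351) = 22/585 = 0.04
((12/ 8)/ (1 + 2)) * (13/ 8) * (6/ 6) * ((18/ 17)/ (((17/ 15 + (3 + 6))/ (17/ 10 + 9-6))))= 16497/ 41344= 0.40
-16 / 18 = -8 / 9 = -0.89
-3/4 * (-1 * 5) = 15/4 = 3.75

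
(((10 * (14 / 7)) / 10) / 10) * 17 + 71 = 372 / 5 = 74.40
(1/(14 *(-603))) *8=-4/4221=-0.00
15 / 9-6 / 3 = -1 / 3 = -0.33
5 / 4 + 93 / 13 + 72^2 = 270005 / 52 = 5192.40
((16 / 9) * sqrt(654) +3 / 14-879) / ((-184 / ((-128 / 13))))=-98424 / 2093 +256 * sqrt(654) / 2691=-44.59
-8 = -8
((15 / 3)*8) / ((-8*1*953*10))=-1 / 1906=-0.00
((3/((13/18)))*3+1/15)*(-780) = -9772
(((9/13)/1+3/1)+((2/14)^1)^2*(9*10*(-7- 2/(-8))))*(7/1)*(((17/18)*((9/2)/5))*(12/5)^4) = -488713824/284375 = -1718.55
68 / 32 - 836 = -6671 / 8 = -833.88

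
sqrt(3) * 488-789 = -789 + 488 * sqrt(3) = 56.24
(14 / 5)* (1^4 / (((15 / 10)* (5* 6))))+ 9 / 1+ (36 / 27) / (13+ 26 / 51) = 1420171 / 155025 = 9.16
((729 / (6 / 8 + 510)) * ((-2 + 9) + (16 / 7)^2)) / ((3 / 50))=290.80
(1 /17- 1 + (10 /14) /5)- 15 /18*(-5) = 2405 /714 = 3.37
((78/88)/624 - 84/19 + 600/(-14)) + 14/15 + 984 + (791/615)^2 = 33264718613237/35413963200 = 939.31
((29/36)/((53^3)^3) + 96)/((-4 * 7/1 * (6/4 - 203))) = 367870418492521667/21620051053487575416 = 0.02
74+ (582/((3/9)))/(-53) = 2176/53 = 41.06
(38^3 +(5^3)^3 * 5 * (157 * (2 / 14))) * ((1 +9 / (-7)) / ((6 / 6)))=-3067174458 / 49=-62595397.10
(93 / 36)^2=6.67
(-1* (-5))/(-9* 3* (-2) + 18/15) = 0.09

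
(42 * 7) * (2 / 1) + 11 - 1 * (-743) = 1342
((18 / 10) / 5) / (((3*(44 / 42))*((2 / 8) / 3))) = 378 / 275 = 1.37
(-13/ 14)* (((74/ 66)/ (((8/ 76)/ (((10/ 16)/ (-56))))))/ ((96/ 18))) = 45695/ 2207744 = 0.02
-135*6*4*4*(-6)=77760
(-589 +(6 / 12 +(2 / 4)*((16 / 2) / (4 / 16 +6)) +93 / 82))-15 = -616769 / 1025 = -601.73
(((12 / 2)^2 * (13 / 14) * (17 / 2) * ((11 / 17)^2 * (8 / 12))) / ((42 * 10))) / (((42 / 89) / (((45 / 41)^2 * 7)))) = 18899595 / 5601092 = 3.37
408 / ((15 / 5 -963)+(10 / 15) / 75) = -45900 / 107999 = -0.43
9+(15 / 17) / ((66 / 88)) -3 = 122 / 17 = 7.18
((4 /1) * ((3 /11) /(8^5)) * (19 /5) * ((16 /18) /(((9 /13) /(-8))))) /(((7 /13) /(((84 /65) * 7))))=-1729 /79200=-0.02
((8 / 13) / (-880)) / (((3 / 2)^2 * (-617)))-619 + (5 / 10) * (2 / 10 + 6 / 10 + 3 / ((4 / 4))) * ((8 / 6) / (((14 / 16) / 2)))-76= -19155038317 / 27792765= -689.21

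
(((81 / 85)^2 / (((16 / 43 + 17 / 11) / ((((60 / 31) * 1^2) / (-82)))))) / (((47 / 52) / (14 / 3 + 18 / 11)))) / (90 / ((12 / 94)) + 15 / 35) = -7120032192 / 64434487393865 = -0.00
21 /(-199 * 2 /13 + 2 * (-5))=-91 /176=-0.52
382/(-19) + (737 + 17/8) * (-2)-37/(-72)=-2049047/1368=-1497.84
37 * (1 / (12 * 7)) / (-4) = -37 / 336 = -0.11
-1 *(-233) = 233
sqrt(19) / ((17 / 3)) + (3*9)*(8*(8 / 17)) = 3*sqrt(19) / 17 + 1728 / 17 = 102.42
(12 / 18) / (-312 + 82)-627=-216316 / 345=-627.00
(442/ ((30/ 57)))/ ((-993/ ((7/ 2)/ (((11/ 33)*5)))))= -29393/ 16550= -1.78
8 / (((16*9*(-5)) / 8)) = -4 / 45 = -0.09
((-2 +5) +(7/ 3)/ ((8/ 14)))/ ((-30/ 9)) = -17/ 8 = -2.12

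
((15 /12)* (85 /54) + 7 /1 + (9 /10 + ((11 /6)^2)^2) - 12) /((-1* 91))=-59387 /589680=-0.10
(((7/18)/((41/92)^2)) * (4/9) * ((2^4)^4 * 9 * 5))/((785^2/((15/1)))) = 7765753856/124304907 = 62.47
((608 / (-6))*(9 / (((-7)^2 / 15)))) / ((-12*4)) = 285 / 49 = 5.82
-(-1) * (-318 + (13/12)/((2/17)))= -7411/24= -308.79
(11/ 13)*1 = 11/ 13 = 0.85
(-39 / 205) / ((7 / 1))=-0.03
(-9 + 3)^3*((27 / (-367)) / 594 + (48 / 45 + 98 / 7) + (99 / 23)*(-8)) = 1942229268 / 464255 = 4183.54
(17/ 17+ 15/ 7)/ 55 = 2/ 35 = 0.06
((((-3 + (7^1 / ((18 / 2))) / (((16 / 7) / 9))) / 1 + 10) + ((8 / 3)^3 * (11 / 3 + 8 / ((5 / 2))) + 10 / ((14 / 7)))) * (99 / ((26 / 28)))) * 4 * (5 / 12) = 72486337 / 2808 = 25814.22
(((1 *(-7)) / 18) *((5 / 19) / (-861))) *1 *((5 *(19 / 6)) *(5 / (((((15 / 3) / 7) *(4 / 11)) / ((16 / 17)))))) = 1925 / 56457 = 0.03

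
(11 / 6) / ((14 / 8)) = 22 / 21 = 1.05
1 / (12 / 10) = 0.83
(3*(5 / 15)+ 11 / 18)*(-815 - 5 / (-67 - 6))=-1312.95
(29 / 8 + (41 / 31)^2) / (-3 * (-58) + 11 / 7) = 0.03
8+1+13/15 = 148/15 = 9.87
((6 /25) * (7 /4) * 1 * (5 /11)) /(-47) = -0.00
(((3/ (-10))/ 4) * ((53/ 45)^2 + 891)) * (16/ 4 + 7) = -4969481/ 6750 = -736.22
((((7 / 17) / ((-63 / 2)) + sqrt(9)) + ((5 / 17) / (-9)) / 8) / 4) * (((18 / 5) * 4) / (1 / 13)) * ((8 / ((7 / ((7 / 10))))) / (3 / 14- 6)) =-221494 / 11475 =-19.30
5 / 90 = 1 / 18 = 0.06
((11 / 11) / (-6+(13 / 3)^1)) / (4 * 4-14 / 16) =-24 / 605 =-0.04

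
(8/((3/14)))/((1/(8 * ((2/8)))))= 224/3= 74.67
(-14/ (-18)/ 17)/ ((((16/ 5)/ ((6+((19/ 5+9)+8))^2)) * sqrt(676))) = 31423/ 79560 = 0.39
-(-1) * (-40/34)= -20/17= -1.18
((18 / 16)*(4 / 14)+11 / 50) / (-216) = -0.00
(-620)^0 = 1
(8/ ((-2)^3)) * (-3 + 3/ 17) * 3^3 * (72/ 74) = 46656/ 629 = 74.17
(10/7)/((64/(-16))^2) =5/56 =0.09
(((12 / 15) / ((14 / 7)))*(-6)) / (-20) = 0.12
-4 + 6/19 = -70/19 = -3.68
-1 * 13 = -13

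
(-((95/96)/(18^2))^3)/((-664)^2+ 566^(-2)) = -68666306375/1062570512340131847340032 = -0.00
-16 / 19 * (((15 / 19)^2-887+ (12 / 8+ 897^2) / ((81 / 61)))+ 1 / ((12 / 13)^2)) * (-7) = 660517894253 / 185193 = 3566646.12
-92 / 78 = -46 / 39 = -1.18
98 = 98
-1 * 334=-334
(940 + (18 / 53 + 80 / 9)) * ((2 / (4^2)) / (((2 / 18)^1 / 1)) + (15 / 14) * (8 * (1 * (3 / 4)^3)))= 4500.36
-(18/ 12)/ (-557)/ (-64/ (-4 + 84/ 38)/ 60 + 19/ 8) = 3060/ 3375977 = 0.00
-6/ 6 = -1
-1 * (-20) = 20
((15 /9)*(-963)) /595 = -321 /119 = -2.70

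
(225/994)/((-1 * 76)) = -225/75544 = -0.00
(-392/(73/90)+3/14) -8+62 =-438513/1022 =-429.07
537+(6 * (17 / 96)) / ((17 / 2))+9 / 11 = 47339 / 88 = 537.94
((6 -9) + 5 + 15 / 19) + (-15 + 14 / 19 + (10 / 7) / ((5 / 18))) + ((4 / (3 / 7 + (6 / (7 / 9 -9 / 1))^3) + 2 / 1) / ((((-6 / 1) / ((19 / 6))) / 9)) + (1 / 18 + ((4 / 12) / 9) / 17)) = -8331694453 / 16971066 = -490.94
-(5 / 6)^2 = -25 / 36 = -0.69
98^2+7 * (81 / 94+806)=1433691 / 94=15252.03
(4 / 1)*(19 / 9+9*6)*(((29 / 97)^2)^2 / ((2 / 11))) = 9.86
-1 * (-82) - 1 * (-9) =91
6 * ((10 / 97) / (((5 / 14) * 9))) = 56 / 291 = 0.19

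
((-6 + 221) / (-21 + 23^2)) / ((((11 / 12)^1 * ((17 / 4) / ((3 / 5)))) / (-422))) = -653256 / 23749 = -27.51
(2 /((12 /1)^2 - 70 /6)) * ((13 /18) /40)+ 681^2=22093574053 /47640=463761.00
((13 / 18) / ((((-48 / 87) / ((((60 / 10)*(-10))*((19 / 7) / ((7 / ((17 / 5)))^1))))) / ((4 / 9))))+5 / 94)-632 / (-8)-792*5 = -238459535 / 62181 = -3834.93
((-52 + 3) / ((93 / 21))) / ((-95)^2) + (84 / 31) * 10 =7580657 / 279775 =27.10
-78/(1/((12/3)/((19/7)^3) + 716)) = -383168448/6859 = -55863.60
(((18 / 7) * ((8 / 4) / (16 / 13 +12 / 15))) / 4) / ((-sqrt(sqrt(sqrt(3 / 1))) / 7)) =-3.86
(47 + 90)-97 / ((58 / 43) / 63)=-254827 / 58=-4393.57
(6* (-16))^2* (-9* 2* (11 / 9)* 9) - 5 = -1824773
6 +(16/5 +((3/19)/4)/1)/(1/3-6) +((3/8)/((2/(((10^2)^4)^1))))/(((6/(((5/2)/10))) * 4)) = 1261753817/6460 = 195317.93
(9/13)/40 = 9/520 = 0.02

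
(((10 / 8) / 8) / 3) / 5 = 1 / 96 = 0.01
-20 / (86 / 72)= -720 / 43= -16.74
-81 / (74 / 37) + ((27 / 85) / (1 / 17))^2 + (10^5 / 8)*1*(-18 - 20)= -23750567 / 50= -475011.34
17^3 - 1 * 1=4912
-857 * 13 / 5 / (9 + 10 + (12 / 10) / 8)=-44564 / 383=-116.36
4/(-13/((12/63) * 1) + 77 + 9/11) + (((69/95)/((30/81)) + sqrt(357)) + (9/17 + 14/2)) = 67369491/6799150 + sqrt(357) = 28.80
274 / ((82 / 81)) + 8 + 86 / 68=390213 / 1394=279.92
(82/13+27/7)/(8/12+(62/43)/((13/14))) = 119325/26054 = 4.58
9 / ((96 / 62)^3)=29791 / 12288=2.42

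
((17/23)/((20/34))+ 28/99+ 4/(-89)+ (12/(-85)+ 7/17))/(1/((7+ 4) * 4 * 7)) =851281774/1565955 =543.62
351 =351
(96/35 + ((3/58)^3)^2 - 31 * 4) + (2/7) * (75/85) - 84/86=-118808734816688311/973987498738240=-121.98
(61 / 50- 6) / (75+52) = -239 / 6350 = -0.04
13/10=1.30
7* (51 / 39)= 119 / 13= 9.15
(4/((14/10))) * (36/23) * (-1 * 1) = -720/161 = -4.47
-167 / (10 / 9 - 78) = 1503 / 692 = 2.17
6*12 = 72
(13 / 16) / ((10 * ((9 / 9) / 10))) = 13 / 16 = 0.81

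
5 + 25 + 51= 81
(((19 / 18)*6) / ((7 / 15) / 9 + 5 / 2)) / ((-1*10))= -171 / 689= -0.25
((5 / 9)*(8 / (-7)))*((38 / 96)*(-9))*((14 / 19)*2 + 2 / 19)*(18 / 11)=450 / 77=5.84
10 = 10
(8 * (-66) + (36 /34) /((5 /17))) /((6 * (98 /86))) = -18791 /245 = -76.70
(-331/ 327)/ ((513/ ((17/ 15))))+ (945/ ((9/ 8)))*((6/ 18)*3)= 2113656973/ 2516265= 840.00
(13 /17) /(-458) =-13 /7786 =-0.00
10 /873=0.01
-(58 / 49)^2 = -1.40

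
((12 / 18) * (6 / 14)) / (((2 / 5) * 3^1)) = 5 / 21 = 0.24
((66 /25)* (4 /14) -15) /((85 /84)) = -29916 /2125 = -14.08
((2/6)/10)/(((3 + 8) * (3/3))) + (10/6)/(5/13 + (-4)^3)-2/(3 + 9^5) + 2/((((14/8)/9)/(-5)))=-34549611884/671495055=-51.45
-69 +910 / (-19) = -2221 / 19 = -116.89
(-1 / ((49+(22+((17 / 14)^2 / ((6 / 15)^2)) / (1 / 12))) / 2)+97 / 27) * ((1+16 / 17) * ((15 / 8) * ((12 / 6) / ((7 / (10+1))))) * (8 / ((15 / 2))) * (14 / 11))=302873384 / 5445423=55.62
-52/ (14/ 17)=-442/ 7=-63.14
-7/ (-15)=7/ 15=0.47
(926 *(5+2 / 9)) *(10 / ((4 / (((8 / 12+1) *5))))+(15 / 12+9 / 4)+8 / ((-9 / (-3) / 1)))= 130566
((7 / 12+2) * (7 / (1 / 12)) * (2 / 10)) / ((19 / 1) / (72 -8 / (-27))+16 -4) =423584 / 119685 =3.54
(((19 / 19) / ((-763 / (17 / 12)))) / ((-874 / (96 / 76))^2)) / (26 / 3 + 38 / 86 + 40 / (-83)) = -2184228 / 4858498224671455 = -0.00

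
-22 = -22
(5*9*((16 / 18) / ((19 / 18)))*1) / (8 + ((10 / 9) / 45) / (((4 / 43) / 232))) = 14580 / 26771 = 0.54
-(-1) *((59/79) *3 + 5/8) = 1811/632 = 2.87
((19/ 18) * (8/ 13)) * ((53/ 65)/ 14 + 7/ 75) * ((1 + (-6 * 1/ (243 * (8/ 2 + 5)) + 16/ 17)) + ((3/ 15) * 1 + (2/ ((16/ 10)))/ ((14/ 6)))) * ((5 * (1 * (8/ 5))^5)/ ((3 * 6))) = 1494148770930688/ 1948298688984375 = 0.77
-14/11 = -1.27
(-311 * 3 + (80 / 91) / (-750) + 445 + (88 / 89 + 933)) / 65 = 270904013 / 39482625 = 6.86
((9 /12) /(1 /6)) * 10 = 45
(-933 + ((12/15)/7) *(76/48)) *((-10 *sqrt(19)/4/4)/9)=48973 *sqrt(19)/756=282.37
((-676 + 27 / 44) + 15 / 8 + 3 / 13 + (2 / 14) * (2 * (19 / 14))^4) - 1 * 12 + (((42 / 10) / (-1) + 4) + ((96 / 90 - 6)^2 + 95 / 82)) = -115686738002107 / 177370993800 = -652.23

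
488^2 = 238144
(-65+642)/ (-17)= -577/ 17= -33.94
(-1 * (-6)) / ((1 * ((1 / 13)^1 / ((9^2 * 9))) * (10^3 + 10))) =28431 / 505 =56.30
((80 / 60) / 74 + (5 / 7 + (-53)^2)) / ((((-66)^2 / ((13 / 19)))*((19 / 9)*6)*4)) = 14190553 / 1629126576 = 0.01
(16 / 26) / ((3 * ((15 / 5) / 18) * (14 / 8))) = 64 / 91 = 0.70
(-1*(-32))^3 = 32768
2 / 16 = 1 / 8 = 0.12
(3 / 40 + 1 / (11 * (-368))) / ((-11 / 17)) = -25721 / 222640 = -0.12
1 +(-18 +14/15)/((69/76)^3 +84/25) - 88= -12329520329/135260127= -91.15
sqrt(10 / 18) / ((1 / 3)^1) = sqrt(5) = 2.24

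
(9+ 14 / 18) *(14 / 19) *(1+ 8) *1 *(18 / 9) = 2464 / 19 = 129.68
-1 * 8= -8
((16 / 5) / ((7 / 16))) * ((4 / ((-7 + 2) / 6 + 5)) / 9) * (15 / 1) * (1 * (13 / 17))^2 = 6.84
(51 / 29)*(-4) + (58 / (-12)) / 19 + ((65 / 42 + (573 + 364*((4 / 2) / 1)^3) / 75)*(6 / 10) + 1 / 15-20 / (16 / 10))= 5256919 / 578550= 9.09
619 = 619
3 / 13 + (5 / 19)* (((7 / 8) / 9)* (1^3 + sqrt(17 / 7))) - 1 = -13225 / 17784 + 5* sqrt(119) / 1368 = -0.70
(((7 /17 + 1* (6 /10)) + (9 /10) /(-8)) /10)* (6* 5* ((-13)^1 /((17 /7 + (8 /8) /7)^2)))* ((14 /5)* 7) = -38173499 /367200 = -103.96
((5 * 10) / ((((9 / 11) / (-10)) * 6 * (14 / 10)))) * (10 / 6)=-68750 / 567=-121.25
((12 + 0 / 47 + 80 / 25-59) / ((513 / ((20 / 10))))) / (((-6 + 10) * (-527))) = 73 / 901170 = 0.00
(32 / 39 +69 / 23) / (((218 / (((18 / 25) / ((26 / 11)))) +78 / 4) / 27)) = 265518 / 1892293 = 0.14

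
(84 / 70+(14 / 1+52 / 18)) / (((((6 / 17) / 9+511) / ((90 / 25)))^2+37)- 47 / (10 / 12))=76219704 / 84828251897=0.00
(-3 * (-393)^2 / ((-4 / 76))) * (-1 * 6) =-52821558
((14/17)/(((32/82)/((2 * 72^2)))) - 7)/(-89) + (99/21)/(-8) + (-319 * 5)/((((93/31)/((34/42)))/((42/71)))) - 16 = -9329411365/18047064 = -516.95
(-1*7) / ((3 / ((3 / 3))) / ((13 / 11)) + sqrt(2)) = -1.77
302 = 302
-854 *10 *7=-59780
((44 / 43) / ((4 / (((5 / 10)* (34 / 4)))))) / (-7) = -0.16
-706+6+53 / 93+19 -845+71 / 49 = -6944782 / 4557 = -1523.98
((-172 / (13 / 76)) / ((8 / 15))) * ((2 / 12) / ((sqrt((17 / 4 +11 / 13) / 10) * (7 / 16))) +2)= -49020 / 13 - 130720 * sqrt(1378) / 4823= -4776.89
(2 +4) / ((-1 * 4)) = -3 / 2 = -1.50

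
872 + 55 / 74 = 64583 / 74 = 872.74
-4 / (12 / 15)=-5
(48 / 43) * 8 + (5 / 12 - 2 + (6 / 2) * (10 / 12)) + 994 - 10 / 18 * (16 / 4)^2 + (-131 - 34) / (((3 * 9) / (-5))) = 529165 / 516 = 1025.51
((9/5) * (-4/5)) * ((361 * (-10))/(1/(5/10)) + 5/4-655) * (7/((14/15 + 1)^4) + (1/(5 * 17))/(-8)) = 4253459429457/2404755400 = 1768.77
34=34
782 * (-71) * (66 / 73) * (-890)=3261362280 / 73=44676195.62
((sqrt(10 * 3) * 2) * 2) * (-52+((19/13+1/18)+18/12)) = -22924 * sqrt(30)/117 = -1073.16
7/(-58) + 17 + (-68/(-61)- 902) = -3127613/3538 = -884.01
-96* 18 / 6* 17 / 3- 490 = -2122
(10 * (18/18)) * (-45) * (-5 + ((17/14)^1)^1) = 11925/7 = 1703.57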